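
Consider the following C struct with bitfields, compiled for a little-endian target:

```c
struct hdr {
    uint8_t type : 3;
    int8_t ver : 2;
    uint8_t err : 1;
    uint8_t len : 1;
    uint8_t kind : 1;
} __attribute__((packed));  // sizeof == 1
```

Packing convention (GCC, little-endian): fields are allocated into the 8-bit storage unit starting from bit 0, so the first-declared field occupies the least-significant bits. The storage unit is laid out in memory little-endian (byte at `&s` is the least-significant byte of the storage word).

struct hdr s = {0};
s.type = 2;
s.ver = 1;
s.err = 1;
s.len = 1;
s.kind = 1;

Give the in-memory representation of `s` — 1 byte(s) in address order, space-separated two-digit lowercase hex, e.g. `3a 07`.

ea

type (3b) val=2 bits=0x2 at bit 0: 0x02
ver (2b) val=1 bits=0x1 at bit 3: 0x0a
err (1b) val=1 bits=0x1 at bit 5: 0x2a
len (1b) val=1 bits=0x1 at bit 6: 0x6a
kind (1b) val=1 bits=0x1 at bit 7: 0xea
word = 0xea → little-endian bytes:
  [0]=0xea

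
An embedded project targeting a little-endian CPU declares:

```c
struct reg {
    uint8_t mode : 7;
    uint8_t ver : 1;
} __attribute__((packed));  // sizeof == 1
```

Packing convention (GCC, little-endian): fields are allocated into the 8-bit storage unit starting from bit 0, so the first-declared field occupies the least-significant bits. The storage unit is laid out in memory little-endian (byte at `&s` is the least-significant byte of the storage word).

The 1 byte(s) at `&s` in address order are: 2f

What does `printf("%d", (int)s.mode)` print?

[0]=0x2f (little-endian) → word 0x2f
mode [0+:7] = (word>>0) & 0x7f = 47  ←
ver [7+:1] = (word>>7) & 0x1 = 0

47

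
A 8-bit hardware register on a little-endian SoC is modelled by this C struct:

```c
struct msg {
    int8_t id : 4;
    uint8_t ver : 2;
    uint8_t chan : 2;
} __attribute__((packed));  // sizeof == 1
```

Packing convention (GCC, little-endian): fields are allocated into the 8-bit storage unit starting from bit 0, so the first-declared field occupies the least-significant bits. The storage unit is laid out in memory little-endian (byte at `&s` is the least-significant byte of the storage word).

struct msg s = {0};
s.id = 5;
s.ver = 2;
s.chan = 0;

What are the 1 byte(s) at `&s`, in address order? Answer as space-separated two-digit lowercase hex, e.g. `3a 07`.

id:4 = 5 → 0x5 << 0 → word 0x05
ver:2 = 2 → 0x2 << 4 → word 0x25
chan:2 = 0 → 0x0 << 6 → word 0x25
word = 0x25 → little-endian bytes:
  [0]=0x25

25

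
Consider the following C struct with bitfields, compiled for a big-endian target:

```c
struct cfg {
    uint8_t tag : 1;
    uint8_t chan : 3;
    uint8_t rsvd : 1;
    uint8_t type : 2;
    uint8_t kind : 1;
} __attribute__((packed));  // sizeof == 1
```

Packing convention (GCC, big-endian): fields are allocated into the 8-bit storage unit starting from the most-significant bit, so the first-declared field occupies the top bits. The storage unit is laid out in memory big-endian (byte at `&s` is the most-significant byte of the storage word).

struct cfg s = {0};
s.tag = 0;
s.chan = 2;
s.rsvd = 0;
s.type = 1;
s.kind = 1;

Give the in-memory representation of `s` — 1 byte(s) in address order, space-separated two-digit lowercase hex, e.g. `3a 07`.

tag (1b) val=0 bits=0x0 at bit 7: 0x00
chan (3b) val=2 bits=0x2 at bit 4: 0x20
rsvd (1b) val=0 bits=0x0 at bit 3: 0x20
type (2b) val=1 bits=0x1 at bit 1: 0x22
kind (1b) val=1 bits=0x1 at bit 0: 0x23
word = 0x23 → big-endian bytes:
  [0]=0x23

23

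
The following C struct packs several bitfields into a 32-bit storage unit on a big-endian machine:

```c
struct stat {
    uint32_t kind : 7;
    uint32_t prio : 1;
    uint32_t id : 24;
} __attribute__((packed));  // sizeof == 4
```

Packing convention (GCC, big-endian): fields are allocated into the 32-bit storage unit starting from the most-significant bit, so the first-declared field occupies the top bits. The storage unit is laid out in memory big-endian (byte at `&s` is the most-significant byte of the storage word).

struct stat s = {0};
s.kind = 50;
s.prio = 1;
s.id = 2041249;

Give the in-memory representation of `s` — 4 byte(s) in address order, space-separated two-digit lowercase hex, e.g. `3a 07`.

65 1f 25 a1

kind (7b) val=50 bits=0x32 at bit 25: 0x64000000
prio (1b) val=1 bits=0x1 at bit 24: 0x65000000
id (24b) val=2041249 bits=0x1f25a1 at bit 0: 0x651f25a1
word = 0x651f25a1 → big-endian bytes:
  [0]=0x65  [1]=0x1f  [2]=0x25  [3]=0xa1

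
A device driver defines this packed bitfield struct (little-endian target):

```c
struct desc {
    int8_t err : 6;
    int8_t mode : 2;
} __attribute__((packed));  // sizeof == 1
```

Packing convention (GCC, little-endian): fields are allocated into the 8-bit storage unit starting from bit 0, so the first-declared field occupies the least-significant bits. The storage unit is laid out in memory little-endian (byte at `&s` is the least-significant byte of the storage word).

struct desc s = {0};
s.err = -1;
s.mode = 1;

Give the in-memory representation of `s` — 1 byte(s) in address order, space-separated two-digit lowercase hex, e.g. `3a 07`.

7f

err:6 = -1 → 0x3f << 0 → word 0x3f
mode:2 = 1 → 0x1 << 6 → word 0x7f
word = 0x7f → little-endian bytes:
  [0]=0x7f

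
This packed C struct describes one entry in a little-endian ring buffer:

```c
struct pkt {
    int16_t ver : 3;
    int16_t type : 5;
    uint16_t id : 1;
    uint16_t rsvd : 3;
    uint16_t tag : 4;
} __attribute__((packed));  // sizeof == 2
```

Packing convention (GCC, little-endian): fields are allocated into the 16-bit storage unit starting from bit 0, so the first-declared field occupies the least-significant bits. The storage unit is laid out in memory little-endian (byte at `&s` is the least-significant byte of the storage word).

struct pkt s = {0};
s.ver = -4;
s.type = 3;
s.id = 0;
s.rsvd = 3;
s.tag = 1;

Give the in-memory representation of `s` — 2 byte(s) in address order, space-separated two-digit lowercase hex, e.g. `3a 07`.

1c 16

ver:3 = -4 → 0x4 << 0 → word 0x0004
type:5 = 3 → 0x3 << 3 → word 0x001c
id:1 = 0 → 0x0 << 8 → word 0x001c
rsvd:3 = 3 → 0x3 << 9 → word 0x061c
tag:4 = 1 → 0x1 << 12 → word 0x161c
word = 0x161c → little-endian bytes:
  [0]=0x1c  [1]=0x16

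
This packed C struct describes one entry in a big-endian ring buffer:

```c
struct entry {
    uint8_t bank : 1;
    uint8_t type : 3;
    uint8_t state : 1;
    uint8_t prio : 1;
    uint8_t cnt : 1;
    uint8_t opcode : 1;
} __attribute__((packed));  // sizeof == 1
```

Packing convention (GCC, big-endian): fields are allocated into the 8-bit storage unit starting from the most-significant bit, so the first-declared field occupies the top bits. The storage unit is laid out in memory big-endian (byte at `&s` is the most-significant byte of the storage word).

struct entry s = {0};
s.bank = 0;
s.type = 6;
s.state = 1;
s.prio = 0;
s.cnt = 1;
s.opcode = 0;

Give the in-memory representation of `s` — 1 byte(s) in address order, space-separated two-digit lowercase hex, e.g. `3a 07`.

6a

bank:1 = 0 → 0x0 << 7 → word 0x00
type:3 = 6 → 0x6 << 4 → word 0x60
state:1 = 1 → 0x1 << 3 → word 0x68
prio:1 = 0 → 0x0 << 2 → word 0x68
cnt:1 = 1 → 0x1 << 1 → word 0x6a
opcode:1 = 0 → 0x0 << 0 → word 0x6a
word = 0x6a → big-endian bytes:
  [0]=0x6a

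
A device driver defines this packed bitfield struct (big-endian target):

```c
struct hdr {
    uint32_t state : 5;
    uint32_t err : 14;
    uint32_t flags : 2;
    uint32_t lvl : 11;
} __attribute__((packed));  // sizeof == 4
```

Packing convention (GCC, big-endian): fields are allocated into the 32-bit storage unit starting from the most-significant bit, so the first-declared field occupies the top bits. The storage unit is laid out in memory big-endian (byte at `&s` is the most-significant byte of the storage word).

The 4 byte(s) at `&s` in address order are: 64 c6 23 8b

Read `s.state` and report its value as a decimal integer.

[0]=0x64 [1]=0xc6 [2]=0x23 [3]=0x8b (big-endian) → word 0x64c6238b
state:5 @ bit 27 → (0x64c6238b>>27)&0x1f = 0xc  ←
err:14 @ bit 13 → (0x64c6238b>>13)&0x3fff = 0x2631
flags:2 @ bit 11 → (0x64c6238b>>11)&0x3 = 0x0
lvl:11 @ bit 0 → (0x64c6238b>>0)&0x7ff = 0x38b

12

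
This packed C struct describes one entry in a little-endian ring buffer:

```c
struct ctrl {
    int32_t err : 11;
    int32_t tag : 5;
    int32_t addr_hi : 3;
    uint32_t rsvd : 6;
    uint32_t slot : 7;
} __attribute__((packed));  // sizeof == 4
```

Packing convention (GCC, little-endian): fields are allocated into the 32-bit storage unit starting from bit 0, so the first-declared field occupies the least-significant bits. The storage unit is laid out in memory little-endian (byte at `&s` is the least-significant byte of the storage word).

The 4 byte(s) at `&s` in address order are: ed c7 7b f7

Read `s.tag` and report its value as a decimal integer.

[0]=0xed [1]=0xc7 [2]=0x7b [3]=0xf7 (little-endian) → word 0xf77bc7ed
err:11 @ bit 0 → (0xf77bc7ed>>0)&0x7ff = 0x7ed
tag:5 @ bit 11 → (0xf77bc7ed>>11)&0x1f = 0x18  ←
addr_hi:3 @ bit 16 → (0xf77bc7ed>>16)&0x7 = 0x3
rsvd:6 @ bit 19 → (0xf77bc7ed>>19)&0x3f = 0x2f
slot:7 @ bit 25 → (0xf77bc7ed>>25)&0x7f = 0x7b
tag signed 5b, MSB=1: 24 - 32 = -8

-8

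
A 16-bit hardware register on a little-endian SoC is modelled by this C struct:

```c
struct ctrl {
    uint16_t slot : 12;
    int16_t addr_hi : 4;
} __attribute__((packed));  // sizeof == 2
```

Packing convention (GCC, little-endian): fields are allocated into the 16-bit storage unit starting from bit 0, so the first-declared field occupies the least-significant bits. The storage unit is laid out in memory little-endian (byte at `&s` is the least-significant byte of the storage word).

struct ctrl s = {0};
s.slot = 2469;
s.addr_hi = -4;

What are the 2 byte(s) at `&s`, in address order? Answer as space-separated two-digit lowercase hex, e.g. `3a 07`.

a5 c9

slot (12b) val=2469 bits=0x9a5 at bit 0: 0x09a5
addr_hi (4b) val=-4 bits=0xc at bit 12: 0xc9a5
word = 0xc9a5 → little-endian bytes:
  [0]=0xa5  [1]=0xc9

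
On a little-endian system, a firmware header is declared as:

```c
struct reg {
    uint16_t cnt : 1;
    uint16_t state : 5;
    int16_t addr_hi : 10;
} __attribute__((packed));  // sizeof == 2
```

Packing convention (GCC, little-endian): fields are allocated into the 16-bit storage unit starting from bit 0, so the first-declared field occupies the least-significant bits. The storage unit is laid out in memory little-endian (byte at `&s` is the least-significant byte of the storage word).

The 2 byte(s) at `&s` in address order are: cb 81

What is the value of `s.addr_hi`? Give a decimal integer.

-505

[0]=0xcb [1]=0x81 (little-endian) → word 0x81cb
cnt [0+:1] = (word>>0) & 0x1 = 1
state [1+:5] = (word>>1) & 0x1f = 5
addr_hi [6+:10] = (word>>6) & 0x3ff = 519  ←
addr_hi signed 10b, MSB=1: 519 - 1024 = -505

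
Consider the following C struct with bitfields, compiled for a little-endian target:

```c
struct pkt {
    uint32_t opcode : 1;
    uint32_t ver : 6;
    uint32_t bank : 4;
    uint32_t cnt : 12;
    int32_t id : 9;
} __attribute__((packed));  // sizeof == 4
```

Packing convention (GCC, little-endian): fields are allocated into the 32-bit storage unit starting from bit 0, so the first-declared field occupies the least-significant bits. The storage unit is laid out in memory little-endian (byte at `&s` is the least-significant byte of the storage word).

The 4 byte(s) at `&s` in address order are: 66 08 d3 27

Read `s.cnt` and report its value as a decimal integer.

2657

[0]=0x66 [1]=0x08 [2]=0xd3 [3]=0x27 (little-endian) → word 0x27d30866
opcode:1 @ bit 0 → (0x27d30866>>0)&0x1 = 0x0
ver:6 @ bit 1 → (0x27d30866>>1)&0x3f = 0x33
bank:4 @ bit 7 → (0x27d30866>>7)&0xf = 0x0
cnt:12 @ bit 11 → (0x27d30866>>11)&0xfff = 0xa61  ←
id:9 @ bit 23 → (0x27d30866>>23)&0x1ff = 0x4f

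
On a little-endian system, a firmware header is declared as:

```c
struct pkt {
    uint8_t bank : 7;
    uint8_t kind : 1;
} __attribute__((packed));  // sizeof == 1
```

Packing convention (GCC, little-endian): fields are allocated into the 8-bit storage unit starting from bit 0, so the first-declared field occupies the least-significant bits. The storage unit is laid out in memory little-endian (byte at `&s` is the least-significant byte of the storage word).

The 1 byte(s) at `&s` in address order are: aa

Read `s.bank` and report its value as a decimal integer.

[0]=0xaa (little-endian) → word 0xaa
bank:7 @ bit 0 → (0xaa>>0)&0x7f = 0x2a  ←
kind:1 @ bit 7 → (0xaa>>7)&0x1 = 0x1

42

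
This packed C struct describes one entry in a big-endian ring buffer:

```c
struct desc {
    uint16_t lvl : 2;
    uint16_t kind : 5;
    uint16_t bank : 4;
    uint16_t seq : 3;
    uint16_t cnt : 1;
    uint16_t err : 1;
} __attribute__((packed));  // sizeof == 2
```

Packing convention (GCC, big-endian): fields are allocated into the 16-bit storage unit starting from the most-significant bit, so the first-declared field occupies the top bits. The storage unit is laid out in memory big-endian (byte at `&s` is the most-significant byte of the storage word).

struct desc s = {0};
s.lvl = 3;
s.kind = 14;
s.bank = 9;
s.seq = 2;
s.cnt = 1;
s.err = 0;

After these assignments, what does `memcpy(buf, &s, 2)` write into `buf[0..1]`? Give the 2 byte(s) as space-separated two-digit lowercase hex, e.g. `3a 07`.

dd 2a

[14+:2] lvl=3 & 0x3 = 0x3; word=0xc000
[9+:5] kind=14 & 0x1f = 0xe; word=0xdc00
[5+:4] bank=9 & 0xf = 0x9; word=0xdd20
[2+:3] seq=2 & 0x7 = 0x2; word=0xdd28
[1+:1] cnt=1 & 0x1 = 0x1; word=0xdd2a
[0+:1] err=0 & 0x1 = 0x0; word=0xdd2a
word = 0xdd2a → big-endian bytes:
  [0]=0xdd  [1]=0x2a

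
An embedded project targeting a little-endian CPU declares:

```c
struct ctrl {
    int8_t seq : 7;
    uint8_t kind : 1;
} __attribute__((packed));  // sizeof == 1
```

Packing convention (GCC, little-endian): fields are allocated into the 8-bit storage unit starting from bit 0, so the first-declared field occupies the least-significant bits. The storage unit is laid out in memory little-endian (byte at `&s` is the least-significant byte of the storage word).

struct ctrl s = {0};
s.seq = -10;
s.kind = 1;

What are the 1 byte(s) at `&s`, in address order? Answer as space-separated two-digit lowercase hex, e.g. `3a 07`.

f6

seq:7 = -10 → 0x76 << 0 → word 0x76
kind:1 = 1 → 0x1 << 7 → word 0xf6
word = 0xf6 → little-endian bytes:
  [0]=0xf6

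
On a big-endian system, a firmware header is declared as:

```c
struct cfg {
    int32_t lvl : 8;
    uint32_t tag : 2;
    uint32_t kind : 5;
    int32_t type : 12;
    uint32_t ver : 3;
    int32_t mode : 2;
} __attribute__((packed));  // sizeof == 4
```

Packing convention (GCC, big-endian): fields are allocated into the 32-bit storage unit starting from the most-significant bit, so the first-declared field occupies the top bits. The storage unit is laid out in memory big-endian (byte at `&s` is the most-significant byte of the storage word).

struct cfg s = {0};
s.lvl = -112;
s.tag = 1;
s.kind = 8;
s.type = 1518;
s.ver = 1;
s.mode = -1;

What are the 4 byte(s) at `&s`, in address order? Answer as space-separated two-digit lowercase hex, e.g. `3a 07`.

90 50 bd c7

lvl (8b) val=-112 bits=0x90 at bit 24: 0x90000000
tag (2b) val=1 bits=0x1 at bit 22: 0x90400000
kind (5b) val=8 bits=0x8 at bit 17: 0x90500000
type (12b) val=1518 bits=0x5ee at bit 5: 0x9050bdc0
ver (3b) val=1 bits=0x1 at bit 2: 0x9050bdc4
mode (2b) val=-1 bits=0x3 at bit 0: 0x9050bdc7
word = 0x9050bdc7 → big-endian bytes:
  [0]=0x90  [1]=0x50  [2]=0xbd  [3]=0xc7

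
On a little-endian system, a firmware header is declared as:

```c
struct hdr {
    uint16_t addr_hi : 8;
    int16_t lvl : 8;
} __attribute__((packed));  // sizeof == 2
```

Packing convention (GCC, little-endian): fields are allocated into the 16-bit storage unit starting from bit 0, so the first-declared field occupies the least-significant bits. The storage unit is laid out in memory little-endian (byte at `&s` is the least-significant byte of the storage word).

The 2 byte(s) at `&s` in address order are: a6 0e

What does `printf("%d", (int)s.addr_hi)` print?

[0]=0xa6 [1]=0x0e (little-endian) → word 0x0ea6
addr_hi:8 @ bit 0 → (0x0ea6>>0)&0xff = 0xa6  ←
lvl:8 @ bit 8 → (0x0ea6>>8)&0xff = 0xe

166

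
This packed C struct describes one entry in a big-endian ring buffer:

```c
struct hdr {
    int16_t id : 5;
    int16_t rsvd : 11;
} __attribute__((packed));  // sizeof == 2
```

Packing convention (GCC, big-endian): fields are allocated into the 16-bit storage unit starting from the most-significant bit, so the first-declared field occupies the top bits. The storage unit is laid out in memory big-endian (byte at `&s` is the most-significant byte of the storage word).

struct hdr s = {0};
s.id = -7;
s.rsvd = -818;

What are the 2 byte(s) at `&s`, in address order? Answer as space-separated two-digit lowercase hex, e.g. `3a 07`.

[11+:5] id=-7 & 0x1f = 0x19; word=0xc800
[0+:11] rsvd=-818 & 0x7ff = 0x4ce; word=0xccce
word = 0xccce → big-endian bytes:
  [0]=0xcc  [1]=0xce

cc ce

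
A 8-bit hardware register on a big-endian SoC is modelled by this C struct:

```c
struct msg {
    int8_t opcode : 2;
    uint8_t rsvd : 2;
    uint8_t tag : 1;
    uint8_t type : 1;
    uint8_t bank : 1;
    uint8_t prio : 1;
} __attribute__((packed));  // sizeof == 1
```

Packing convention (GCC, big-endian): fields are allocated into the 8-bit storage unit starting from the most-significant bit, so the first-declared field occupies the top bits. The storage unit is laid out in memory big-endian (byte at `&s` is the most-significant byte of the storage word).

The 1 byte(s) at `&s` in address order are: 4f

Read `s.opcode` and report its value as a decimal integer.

[0]=0x4f (big-endian) → word 0x4f
opcode [6+:2] = (word>>6) & 0x3 = 1  ←
rsvd [4+:2] = (word>>4) & 0x3 = 0
tag [3+:1] = (word>>3) & 0x1 = 1
type [2+:1] = (word>>2) & 0x1 = 1
bank [1+:1] = (word>>1) & 0x1 = 1
prio [0+:1] = (word>>0) & 0x1 = 1
opcode signed 2b, MSB=0: value = 1

1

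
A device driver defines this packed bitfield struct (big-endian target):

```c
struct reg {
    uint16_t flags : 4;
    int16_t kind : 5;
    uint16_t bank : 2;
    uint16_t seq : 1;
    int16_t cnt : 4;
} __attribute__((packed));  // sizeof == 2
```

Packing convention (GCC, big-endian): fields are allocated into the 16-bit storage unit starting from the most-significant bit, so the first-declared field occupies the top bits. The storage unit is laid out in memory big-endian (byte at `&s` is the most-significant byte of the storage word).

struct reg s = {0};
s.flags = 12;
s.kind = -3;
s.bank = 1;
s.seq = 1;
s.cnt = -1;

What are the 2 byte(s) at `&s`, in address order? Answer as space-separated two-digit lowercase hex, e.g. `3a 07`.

[12+:4] flags=12 & 0xf = 0xc; word=0xc000
[7+:5] kind=-3 & 0x1f = 0x1d; word=0xce80
[5+:2] bank=1 & 0x3 = 0x1; word=0xcea0
[4+:1] seq=1 & 0x1 = 0x1; word=0xceb0
[0+:4] cnt=-1 & 0xf = 0xf; word=0xcebf
word = 0xcebf → big-endian bytes:
  [0]=0xce  [1]=0xbf

ce bf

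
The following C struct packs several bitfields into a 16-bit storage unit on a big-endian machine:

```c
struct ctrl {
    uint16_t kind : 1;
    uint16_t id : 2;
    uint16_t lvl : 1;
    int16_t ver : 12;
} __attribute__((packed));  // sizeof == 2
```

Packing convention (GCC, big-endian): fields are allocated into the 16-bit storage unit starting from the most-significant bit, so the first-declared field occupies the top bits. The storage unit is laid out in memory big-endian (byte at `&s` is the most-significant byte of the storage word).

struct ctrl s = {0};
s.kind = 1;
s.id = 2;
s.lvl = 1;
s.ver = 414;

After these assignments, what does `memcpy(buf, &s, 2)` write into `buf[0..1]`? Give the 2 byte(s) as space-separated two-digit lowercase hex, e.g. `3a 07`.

[15+:1] kind=1 & 0x1 = 0x1; word=0x8000
[13+:2] id=2 & 0x3 = 0x2; word=0xc000
[12+:1] lvl=1 & 0x1 = 0x1; word=0xd000
[0+:12] ver=414 & 0xfff = 0x19e; word=0xd19e
word = 0xd19e → big-endian bytes:
  [0]=0xd1  [1]=0x9e

d1 9e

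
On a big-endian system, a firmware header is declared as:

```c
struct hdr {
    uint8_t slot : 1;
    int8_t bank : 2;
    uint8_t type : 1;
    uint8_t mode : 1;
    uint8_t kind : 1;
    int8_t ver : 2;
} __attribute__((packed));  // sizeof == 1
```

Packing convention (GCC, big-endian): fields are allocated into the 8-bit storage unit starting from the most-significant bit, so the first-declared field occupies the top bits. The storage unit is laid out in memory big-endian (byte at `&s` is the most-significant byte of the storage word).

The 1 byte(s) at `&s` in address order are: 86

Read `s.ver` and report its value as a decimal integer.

[0]=0x86 (big-endian) → word 0x86
slot [7+:1] = (word>>7) & 0x1 = 1
bank [5+:2] = (word>>5) & 0x3 = 0
type [4+:1] = (word>>4) & 0x1 = 0
mode [3+:1] = (word>>3) & 0x1 = 0
kind [2+:1] = (word>>2) & 0x1 = 1
ver [0+:2] = (word>>0) & 0x3 = 2  ←
ver signed 2b, MSB=1: 2 - 4 = -2

-2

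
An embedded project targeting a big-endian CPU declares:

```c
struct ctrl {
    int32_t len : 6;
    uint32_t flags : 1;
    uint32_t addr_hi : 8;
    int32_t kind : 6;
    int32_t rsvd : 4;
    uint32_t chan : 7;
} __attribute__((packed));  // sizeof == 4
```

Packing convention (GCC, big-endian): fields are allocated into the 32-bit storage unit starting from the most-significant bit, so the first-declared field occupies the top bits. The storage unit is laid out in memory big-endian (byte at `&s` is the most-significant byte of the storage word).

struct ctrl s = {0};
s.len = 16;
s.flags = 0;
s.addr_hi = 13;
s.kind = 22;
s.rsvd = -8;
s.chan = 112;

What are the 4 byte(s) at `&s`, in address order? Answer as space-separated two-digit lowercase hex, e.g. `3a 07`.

40 1a b4 70

len (6b) val=16 bits=0x10 at bit 26: 0x40000000
flags (1b) val=0 bits=0x0 at bit 25: 0x40000000
addr_hi (8b) val=13 bits=0xd at bit 17: 0x401a0000
kind (6b) val=22 bits=0x16 at bit 11: 0x401ab000
rsvd (4b) val=-8 bits=0x8 at bit 7: 0x401ab400
chan (7b) val=112 bits=0x70 at bit 0: 0x401ab470
word = 0x401ab470 → big-endian bytes:
  [0]=0x40  [1]=0x1a  [2]=0xb4  [3]=0x70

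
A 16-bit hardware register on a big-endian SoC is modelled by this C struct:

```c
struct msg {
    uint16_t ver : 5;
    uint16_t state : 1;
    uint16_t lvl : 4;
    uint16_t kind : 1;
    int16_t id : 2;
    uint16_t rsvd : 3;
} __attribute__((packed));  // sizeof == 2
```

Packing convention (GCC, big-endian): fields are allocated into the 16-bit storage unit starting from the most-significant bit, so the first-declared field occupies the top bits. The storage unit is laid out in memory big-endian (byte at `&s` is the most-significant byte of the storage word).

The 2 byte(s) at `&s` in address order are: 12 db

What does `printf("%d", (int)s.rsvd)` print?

3

[0]=0x12 [1]=0xdb (big-endian) → word 0x12db
ver [11+:5] = (word>>11) & 0x1f = 2
state [10+:1] = (word>>10) & 0x1 = 0
lvl [6+:4] = (word>>6) & 0xf = 11
kind [5+:1] = (word>>5) & 0x1 = 0
id [3+:2] = (word>>3) & 0x3 = 3
rsvd [0+:3] = (word>>0) & 0x7 = 3  ←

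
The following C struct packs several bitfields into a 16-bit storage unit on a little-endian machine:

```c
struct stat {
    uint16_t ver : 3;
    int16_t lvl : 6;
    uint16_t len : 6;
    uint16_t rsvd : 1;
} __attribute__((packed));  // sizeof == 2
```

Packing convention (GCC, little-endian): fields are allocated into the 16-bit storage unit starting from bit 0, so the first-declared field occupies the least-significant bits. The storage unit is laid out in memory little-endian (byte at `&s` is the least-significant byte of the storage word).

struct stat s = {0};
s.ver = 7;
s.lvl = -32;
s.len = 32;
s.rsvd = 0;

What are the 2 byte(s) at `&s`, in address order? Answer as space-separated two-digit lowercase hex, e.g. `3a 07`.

07 41

[0+:3] ver=7 & 0x7 = 0x7; word=0x0007
[3+:6] lvl=-32 & 0x3f = 0x20; word=0x0107
[9+:6] len=32 & 0x3f = 0x20; word=0x4107
[15+:1] rsvd=0 & 0x1 = 0x0; word=0x4107
word = 0x4107 → little-endian bytes:
  [0]=0x07  [1]=0x41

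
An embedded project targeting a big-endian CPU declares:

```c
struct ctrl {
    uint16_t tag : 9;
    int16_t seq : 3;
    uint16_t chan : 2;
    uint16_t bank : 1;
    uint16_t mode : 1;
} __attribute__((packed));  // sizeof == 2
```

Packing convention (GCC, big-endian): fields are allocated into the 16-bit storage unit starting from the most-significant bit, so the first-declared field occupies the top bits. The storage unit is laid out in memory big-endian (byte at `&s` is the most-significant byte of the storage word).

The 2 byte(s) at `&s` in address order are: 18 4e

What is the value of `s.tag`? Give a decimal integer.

48

[0]=0x18 [1]=0x4e (big-endian) → word 0x184e
tag [7+:9] = (word>>7) & 0x1ff = 48  ←
seq [4+:3] = (word>>4) & 0x7 = 4
chan [2+:2] = (word>>2) & 0x3 = 3
bank [1+:1] = (word>>1) & 0x1 = 1
mode [0+:1] = (word>>0) & 0x1 = 0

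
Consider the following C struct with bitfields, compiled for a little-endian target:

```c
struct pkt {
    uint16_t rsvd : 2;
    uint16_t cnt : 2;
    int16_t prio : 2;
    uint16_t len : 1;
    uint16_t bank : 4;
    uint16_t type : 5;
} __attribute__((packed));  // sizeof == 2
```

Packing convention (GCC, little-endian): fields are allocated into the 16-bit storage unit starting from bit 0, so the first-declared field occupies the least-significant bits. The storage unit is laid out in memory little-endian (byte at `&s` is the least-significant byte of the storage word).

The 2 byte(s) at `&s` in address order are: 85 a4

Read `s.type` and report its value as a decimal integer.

20

[0]=0x85 [1]=0xa4 (little-endian) → word 0xa485
rsvd:2 @ bit 0 → (0xa485>>0)&0x3 = 0x1
cnt:2 @ bit 2 → (0xa485>>2)&0x3 = 0x1
prio:2 @ bit 4 → (0xa485>>4)&0x3 = 0x0
len:1 @ bit 6 → (0xa485>>6)&0x1 = 0x0
bank:4 @ bit 7 → (0xa485>>7)&0xf = 0x9
type:5 @ bit 11 → (0xa485>>11)&0x1f = 0x14  ←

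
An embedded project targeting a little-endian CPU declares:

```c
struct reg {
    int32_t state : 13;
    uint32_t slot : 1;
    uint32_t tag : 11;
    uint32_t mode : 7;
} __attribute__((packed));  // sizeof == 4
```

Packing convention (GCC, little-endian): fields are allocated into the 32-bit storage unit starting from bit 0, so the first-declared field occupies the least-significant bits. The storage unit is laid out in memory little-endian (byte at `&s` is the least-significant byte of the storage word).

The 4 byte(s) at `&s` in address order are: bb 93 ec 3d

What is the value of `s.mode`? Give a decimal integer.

[0]=0xbb [1]=0x93 [2]=0xec [3]=0x3d (little-endian) → word 0x3dec93bb
state:13 @ bit 0 → (0x3dec93bb>>0)&0x1fff = 0x13bb
slot:1 @ bit 13 → (0x3dec93bb>>13)&0x1 = 0x0
tag:11 @ bit 14 → (0x3dec93bb>>14)&0x7ff = 0x7b2
mode:7 @ bit 25 → (0x3dec93bb>>25)&0x7f = 0x1e  ←

30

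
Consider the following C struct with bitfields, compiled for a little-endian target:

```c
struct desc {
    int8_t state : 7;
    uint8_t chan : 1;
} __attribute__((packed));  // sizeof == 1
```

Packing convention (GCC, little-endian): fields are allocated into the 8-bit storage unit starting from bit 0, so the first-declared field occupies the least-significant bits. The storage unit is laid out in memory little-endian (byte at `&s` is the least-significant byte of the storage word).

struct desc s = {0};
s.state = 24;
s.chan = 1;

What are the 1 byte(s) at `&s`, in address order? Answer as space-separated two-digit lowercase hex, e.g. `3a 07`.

state:7 = 24 → 0x18 << 0 → word 0x18
chan:1 = 1 → 0x1 << 7 → word 0x98
word = 0x98 → little-endian bytes:
  [0]=0x98

98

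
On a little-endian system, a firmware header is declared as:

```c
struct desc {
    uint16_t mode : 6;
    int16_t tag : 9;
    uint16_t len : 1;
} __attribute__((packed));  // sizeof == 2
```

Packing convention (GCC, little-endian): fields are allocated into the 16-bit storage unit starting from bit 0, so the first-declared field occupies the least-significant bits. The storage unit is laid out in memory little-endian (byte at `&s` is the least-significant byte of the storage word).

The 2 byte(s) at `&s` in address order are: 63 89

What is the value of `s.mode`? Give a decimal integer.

35

[0]=0x63 [1]=0x89 (little-endian) → word 0x8963
mode:6 @ bit 0 → (0x8963>>0)&0x3f = 0x23  ←
tag:9 @ bit 6 → (0x8963>>6)&0x1ff = 0x25
len:1 @ bit 15 → (0x8963>>15)&0x1 = 0x1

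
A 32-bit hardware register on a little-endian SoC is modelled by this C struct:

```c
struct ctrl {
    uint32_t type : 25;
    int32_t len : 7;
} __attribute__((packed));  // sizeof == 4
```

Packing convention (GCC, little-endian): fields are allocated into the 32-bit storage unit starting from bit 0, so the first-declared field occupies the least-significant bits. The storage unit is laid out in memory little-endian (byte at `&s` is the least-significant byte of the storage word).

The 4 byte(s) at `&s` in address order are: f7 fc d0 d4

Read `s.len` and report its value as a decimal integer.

-22

[0]=0xf7 [1]=0xfc [2]=0xd0 [3]=0xd4 (little-endian) → word 0xd4d0fcf7
type:25 @ bit 0 → (0xd4d0fcf7>>0)&0x1ffffff = 0xd0fcf7
len:7 @ bit 25 → (0xd4d0fcf7>>25)&0x7f = 0x6a  ←
len signed 7b, MSB=1: 106 - 128 = -22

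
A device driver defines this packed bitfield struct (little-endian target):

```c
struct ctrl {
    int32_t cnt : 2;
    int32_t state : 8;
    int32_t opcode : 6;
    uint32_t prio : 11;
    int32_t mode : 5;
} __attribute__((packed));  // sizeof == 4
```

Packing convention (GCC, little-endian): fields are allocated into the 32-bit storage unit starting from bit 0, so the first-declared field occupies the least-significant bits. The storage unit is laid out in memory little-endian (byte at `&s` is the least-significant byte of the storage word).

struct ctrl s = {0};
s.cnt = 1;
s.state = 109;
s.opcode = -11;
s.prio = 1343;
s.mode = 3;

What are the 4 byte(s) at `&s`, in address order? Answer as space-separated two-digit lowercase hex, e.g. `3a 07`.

cnt (2b) val=1 bits=0x1 at bit 0: 0x00000001
state (8b) val=109 bits=0x6d at bit 2: 0x000001b5
opcode (6b) val=-11 bits=0x35 at bit 10: 0x0000d5b5
prio (11b) val=1343 bits=0x53f at bit 16: 0x053fd5b5
mode (5b) val=3 bits=0x3 at bit 27: 0x1d3fd5b5
word = 0x1d3fd5b5 → little-endian bytes:
  [0]=0xb5  [1]=0xd5  [2]=0x3f  [3]=0x1d

b5 d5 3f 1d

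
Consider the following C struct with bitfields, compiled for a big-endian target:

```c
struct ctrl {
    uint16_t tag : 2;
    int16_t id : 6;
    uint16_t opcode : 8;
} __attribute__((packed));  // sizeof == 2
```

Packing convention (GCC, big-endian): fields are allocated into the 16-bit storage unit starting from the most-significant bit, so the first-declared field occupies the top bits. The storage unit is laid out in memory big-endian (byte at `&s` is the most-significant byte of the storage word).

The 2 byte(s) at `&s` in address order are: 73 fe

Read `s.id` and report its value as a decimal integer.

-13

[0]=0x73 [1]=0xfe (big-endian) → word 0x73fe
tag:2 @ bit 14 → (0x73fe>>14)&0x3 = 0x1
id:6 @ bit 8 → (0x73fe>>8)&0x3f = 0x33  ←
opcode:8 @ bit 0 → (0x73fe>>0)&0xff = 0xfe
id signed 6b, MSB=1: 51 - 64 = -13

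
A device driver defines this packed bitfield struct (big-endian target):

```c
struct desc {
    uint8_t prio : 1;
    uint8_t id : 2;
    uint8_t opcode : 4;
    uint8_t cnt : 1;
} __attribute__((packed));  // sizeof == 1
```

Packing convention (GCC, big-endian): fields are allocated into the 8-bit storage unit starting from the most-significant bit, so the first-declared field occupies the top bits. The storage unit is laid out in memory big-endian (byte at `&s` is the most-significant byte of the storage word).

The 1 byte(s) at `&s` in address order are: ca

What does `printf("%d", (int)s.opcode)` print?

5

[0]=0xca (big-endian) → word 0xca
prio:1 @ bit 7 → (0xca>>7)&0x1 = 0x1
id:2 @ bit 5 → (0xca>>5)&0x3 = 0x2
opcode:4 @ bit 1 → (0xca>>1)&0xf = 0x5  ←
cnt:1 @ bit 0 → (0xca>>0)&0x1 = 0x0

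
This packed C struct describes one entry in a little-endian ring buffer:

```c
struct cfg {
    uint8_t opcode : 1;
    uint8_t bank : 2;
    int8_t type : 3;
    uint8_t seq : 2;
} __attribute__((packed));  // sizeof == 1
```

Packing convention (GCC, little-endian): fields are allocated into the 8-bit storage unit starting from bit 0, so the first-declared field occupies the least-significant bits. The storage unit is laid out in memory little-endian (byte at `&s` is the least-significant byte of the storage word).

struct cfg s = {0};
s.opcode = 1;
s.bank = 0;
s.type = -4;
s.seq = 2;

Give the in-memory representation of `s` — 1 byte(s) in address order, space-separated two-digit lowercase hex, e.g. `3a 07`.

a1

[0+:1] opcode=1 & 0x1 = 0x1; word=0x01
[1+:2] bank=0 & 0x3 = 0x0; word=0x01
[3+:3] type=-4 & 0x7 = 0x4; word=0x21
[6+:2] seq=2 & 0x3 = 0x2; word=0xa1
word = 0xa1 → little-endian bytes:
  [0]=0xa1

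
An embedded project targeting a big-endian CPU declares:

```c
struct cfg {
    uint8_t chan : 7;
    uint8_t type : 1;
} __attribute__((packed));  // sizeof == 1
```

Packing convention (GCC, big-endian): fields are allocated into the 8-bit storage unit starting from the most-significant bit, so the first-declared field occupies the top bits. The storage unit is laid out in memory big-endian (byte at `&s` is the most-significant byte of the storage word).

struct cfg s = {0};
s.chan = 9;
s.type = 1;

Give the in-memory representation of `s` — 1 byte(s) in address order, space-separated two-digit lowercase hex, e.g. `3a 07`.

13

chan:7 = 9 → 0x9 << 1 → word 0x12
type:1 = 1 → 0x1 << 0 → word 0x13
word = 0x13 → big-endian bytes:
  [0]=0x13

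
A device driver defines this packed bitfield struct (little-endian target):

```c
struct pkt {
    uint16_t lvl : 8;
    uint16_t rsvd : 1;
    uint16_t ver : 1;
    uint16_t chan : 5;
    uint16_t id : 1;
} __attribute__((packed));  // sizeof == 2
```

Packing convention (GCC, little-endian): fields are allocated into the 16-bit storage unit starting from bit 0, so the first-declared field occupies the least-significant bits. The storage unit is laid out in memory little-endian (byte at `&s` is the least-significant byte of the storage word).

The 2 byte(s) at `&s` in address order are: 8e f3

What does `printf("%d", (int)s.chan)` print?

[0]=0x8e [1]=0xf3 (little-endian) → word 0xf38e
lvl [0+:8] = (word>>0) & 0xff = 142
rsvd [8+:1] = (word>>8) & 0x1 = 1
ver [9+:1] = (word>>9) & 0x1 = 1
chan [10+:5] = (word>>10) & 0x1f = 28  ←
id [15+:1] = (word>>15) & 0x1 = 1

28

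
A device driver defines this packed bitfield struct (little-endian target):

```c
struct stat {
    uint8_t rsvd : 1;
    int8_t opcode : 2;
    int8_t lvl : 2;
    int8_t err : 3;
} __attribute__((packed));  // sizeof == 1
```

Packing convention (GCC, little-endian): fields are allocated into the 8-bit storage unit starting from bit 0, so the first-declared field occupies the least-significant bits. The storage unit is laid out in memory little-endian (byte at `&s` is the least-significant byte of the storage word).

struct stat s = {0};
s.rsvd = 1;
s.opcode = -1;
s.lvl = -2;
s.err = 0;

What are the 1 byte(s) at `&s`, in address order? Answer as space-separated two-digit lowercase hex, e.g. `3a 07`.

[0+:1] rsvd=1 & 0x1 = 0x1; word=0x01
[1+:2] opcode=-1 & 0x3 = 0x3; word=0x07
[3+:2] lvl=-2 & 0x3 = 0x2; word=0x17
[5+:3] err=0 & 0x7 = 0x0; word=0x17
word = 0x17 → little-endian bytes:
  [0]=0x17

17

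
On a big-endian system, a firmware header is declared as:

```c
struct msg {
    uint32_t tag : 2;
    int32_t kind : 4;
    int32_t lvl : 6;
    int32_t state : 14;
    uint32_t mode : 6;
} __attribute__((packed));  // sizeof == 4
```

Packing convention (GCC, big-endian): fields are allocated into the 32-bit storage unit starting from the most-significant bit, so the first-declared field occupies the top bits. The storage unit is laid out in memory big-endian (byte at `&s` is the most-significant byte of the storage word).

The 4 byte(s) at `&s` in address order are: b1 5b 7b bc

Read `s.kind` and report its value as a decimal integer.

-4

[0]=0xb1 [1]=0x5b [2]=0x7b [3]=0xbc (big-endian) → word 0xb15b7bbc
tag [30+:2] = (word>>30) & 0x3 = 2
kind [26+:4] = (word>>26) & 0xf = 12  ←
lvl [20+:6] = (word>>20) & 0x3f = 21
state [6+:14] = (word>>6) & 0x3fff = 11758
mode [0+:6] = (word>>0) & 0x3f = 60
kind signed 4b, MSB=1: 12 - 16 = -4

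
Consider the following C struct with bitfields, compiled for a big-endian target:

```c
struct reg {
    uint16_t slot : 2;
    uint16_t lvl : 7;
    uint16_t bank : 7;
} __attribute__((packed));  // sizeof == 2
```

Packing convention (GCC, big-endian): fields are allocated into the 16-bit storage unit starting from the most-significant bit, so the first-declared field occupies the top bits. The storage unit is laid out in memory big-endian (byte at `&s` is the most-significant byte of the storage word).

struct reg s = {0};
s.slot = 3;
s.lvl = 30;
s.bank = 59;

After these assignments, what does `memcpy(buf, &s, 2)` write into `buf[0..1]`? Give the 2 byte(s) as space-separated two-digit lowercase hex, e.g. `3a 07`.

slot:2 = 3 → 0x3 << 14 → word 0xc000
lvl:7 = 30 → 0x1e << 7 → word 0xcf00
bank:7 = 59 → 0x3b << 0 → word 0xcf3b
word = 0xcf3b → big-endian bytes:
  [0]=0xcf  [1]=0x3b

cf 3b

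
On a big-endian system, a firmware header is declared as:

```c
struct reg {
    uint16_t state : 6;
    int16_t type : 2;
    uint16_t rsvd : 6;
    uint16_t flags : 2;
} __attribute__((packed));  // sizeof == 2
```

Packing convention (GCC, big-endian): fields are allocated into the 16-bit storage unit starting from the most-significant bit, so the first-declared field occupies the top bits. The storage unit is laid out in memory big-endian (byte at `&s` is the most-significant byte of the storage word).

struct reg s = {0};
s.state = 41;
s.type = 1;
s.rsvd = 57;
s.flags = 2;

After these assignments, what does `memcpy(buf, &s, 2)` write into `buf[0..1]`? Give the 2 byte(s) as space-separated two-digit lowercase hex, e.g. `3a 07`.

a5 e6

state:6 = 41 → 0x29 << 10 → word 0xa400
type:2 = 1 → 0x1 << 8 → word 0xa500
rsvd:6 = 57 → 0x39 << 2 → word 0xa5e4
flags:2 = 2 → 0x2 << 0 → word 0xa5e6
word = 0xa5e6 → big-endian bytes:
  [0]=0xa5  [1]=0xe6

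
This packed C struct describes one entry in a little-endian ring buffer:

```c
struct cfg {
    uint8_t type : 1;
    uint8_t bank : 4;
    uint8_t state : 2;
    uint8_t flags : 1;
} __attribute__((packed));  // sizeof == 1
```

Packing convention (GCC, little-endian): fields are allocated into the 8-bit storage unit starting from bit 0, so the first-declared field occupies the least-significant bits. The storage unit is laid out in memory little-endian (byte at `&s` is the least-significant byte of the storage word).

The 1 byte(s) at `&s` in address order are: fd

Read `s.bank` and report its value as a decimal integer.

14

[0]=0xfd (little-endian) → word 0xfd
type:1 @ bit 0 → (0xfd>>0)&0x1 = 0x1
bank:4 @ bit 1 → (0xfd>>1)&0xf = 0xe  ←
state:2 @ bit 5 → (0xfd>>5)&0x3 = 0x3
flags:1 @ bit 7 → (0xfd>>7)&0x1 = 0x1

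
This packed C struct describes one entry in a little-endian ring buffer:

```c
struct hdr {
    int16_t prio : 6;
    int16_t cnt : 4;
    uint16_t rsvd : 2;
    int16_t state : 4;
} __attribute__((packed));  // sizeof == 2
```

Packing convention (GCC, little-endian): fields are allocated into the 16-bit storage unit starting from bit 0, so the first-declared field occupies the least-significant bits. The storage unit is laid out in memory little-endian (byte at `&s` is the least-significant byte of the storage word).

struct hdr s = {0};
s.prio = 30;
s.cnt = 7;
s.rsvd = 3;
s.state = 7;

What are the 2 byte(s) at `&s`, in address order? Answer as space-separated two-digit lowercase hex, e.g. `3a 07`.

prio:6 = 30 → 0x1e << 0 → word 0x001e
cnt:4 = 7 → 0x7 << 6 → word 0x01de
rsvd:2 = 3 → 0x3 << 10 → word 0x0dde
state:4 = 7 → 0x7 << 12 → word 0x7dde
word = 0x7dde → little-endian bytes:
  [0]=0xde  [1]=0x7d

de 7d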